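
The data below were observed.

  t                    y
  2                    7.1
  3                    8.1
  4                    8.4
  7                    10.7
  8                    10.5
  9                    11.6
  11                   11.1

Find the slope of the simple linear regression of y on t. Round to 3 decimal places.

n = 7, Σx = 44, Σy = 67.5, Σxy = 457.5, Σx² = 344
Sxx = Σx² − (Σx)²/n = 344 − 276.571429 = 67.428571
Sxy = Σxy − (Σx)(Σy)/n = 457.5 − 424.285714 = 33.214286
b = Sxy/Sxx = 33.214286/67.428571 = 0.492585

0.493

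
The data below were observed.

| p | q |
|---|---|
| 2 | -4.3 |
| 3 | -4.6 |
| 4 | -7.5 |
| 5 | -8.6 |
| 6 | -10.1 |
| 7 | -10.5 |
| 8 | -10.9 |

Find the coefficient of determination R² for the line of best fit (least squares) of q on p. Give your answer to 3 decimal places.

n = 7, Σx = 35, Σy = -56.5, Σxy = -316.7, Σx² = 203, Σy² = 500.93
Sxx = Σx² − (Σx)²/n = 203 − 175 = 28
Sxy = Σxy − (Σx)(Σy)/n = -316.7 − (-282.5) = -34.2
Syy = Σy² − (Σy)²/n = 500.93 − 456.035714 = 44.894286
R² = Sxy²/(Sxx·Syy) = (-34.2)²/(28·44.894286) = 0.930472

0.930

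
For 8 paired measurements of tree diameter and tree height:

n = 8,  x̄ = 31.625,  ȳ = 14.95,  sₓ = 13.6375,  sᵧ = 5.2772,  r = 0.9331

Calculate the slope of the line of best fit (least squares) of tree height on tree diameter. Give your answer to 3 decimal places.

b = r · sᵧ/sₓ = 0.9331 · 5.2772/13.6375 = 0.361075

0.361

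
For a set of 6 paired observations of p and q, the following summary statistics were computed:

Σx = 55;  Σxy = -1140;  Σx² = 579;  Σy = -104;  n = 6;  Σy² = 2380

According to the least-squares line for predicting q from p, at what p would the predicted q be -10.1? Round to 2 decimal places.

Sxx = Σx² − (Σx)²/n = 579 − 504.166667 = 74.833333
Sxy = Σxy − (Σx)(Σy)/n = -1140 − (-953.333333) = -186.666667
b = Sxy/Sxx = -186.666667/74.833333 = -2.494432
a = ȳ − b·x̄ = -17.333333 − (-2.494432)·9.166667 = 5.532294
Set a + b·x = -10.1: x = (-10.1 − 5.532294) / (-2.494432) = 6.266875

6.27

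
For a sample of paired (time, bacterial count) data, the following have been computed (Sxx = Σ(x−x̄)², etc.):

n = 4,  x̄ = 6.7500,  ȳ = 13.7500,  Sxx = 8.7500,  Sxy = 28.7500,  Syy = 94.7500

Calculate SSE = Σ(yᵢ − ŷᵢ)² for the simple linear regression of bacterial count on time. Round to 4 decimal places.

b = Sxy/Sxx = 28.75/8.75 = 3.285714
SSE = Syy − b·Sxy = 94.75 − 3.285714·28.75 = 0.285714

0.2857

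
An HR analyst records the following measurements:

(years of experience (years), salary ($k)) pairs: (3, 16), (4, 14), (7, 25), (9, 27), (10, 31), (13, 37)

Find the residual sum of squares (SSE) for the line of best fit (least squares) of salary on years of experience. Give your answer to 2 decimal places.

13.54

n = 6, Σx = 46, Σy = 150, Σxy = 1313, Σx² = 424, Σy² = 4136
Sxx = Σx² − (Σx)²/n = 424 − 352.666667 = 71.333333
Sxy = Σxy − (Σx)(Σy)/n = 1313 − 1150 = 163
Syy = Σy² − (Σy)²/n = 4136 − 3750 = 386
b = Sxy/Sxx = 163/71.333333 = 2.285047
SSE = Syy − b·Sxy = 386 − 2.285047·163 = 13.537383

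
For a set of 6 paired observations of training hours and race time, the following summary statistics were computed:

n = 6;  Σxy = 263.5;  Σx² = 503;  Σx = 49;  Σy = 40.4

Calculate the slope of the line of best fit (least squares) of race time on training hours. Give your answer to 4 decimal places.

-0.6460

Sxx = Σx² − (Σx)²/n = 503 − 400.166667 = 102.833333
Sxy = Σxy − (Σx)(Σy)/n = 263.5 − 329.933333 = -66.433333
b = Sxy/Sxx = -66.433333/102.833333 = -0.646029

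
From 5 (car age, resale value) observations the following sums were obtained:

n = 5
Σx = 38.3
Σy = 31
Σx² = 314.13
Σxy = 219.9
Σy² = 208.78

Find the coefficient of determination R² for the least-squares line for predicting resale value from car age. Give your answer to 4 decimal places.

0.8962

Sxx = Σx² − (Σx)²/n = 314.13 − 293.378 = 20.752
Sxy = Σxy − (Σx)(Σy)/n = 219.9 − 237.46 = -17.56
Syy = Σy² − (Σy)²/n = 208.78 − 192.2 = 16.58
R² = Sxy²/(Sxx·Syy) = (-17.56)²/(20.752·16.58) = 0.896199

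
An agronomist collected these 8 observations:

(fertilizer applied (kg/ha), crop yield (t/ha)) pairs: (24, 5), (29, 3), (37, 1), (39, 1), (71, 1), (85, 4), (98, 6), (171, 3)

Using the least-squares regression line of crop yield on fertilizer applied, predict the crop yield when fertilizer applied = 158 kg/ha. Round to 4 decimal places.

n = 8, Σx = 554, Σy = 24, Σxy = 1795, Σx² = 55418
Sxx = Σx² − (Σx)²/n = 55418 − 38364.5 = 17053.5
Sxy = Σxy − (Σx)(Σy)/n = 1795 − 1662 = 133
b = Sxy/Sxx = 133/17053.5 = 0.007799
a = ȳ − b·x̄ = 3 − 0.007799·69.25 = 2.459920
ŷ(158) = a + b·158 = 2.459920 + 0.007799·158 = 3.692160

3.6922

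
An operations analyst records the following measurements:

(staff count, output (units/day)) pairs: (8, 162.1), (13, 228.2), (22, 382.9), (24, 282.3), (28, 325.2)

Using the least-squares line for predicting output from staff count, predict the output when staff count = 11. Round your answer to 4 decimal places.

207.4724

n = 5, Σx = 95, Σy = 1380.7, Σxy = 28568, Σx² = 2077
Sxx = Σx² − (Σx)²/n = 2077 − 1805 = 272
Sxy = Σxy − (Σx)(Σy)/n = 28568 − 26233.3 = 2334.7
b = Sxy/Sxx = 2334.7/272 = 8.583456
a = ȳ − b·x̄ = 276.14 − 8.583456·19 = 113.054338
ŷ(11) = a + b·11 = 113.054338 + 8.583456·11 = 207.472353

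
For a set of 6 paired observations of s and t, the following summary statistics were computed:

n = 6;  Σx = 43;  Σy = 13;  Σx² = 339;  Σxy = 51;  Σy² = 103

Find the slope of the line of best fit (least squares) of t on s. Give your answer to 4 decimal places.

Sxx = Σx² − (Σx)²/n = 339 − 308.166667 = 30.833333
Sxy = Σxy − (Σx)(Σy)/n = 51 − 93.166667 = -42.166667
b = Sxy/Sxx = -42.166667/30.833333 = -1.367568

-1.3676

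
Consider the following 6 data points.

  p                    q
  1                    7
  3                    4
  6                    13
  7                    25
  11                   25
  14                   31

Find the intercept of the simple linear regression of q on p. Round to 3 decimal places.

2.907

n = 6, Σx = 42, Σy = 105, Σxy = 981, Σx² = 412
Sxx = Σx² − (Σx)²/n = 412 − 294 = 118
Sxy = Σxy − (Σx)(Σy)/n = 981 − 735 = 246
b = Sxy/Sxx = 246/118 = 2.084746
a = ȳ − b·x̄ = 17.5 − 2.084746·7 = 2.906780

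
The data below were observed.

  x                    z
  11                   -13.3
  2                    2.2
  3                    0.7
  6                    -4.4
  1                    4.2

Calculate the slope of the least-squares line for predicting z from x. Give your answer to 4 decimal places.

n = 5, Σx = 23, Σy = -10.6, Σxy = -162, Σx² = 171
Sxx = Σx² − (Σx)²/n = 171 − 105.8 = 65.2
Sxy = Σxy − (Σx)(Σy)/n = -162 − (-48.76) = -113.24
b = Sxy/Sxx = -113.24/65.2 = -1.736810

-1.7368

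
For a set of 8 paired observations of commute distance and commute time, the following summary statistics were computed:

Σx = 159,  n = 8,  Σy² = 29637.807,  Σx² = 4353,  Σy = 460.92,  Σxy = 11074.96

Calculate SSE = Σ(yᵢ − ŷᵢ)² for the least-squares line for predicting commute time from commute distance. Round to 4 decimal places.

Sxx = Σx² − (Σx)²/n = 4353 − 3160.125 = 1192.875
Sxy = Σxy − (Σx)(Σy)/n = 11074.96 − 9160.785 = 1914.175
Syy = Σy² − (Σy)²/n = 29637.807 − 26555.9058 = 3081.9012
b = Sxy/Sxx = 1914.175/1192.875 = 1.604674
SSE = Syy − b·Sxy = 3081.9012 − 1.604674·1914.175 = 10.275145

10.2751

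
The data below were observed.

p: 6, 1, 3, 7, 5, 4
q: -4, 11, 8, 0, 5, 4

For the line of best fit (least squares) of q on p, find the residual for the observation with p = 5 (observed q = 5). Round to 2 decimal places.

2.49

n = 6, Σx = 26, Σy = 24, Σxy = 52, Σx² = 136
Sxx = Σx² − (Σx)²/n = 136 − 112.666667 = 23.333333
Sxy = Σxy − (Σx)(Σy)/n = 52 − 104 = -52
b = Sxy/Sxx = -52/23.333333 = -2.228571
a = ȳ − b·x̄ = 4 − (-2.228571)·4.333333 = 13.657143
ŷ(5) = 13.657143 + (-2.228571)·5 = 2.514286
residual = y − ŷ = 5 − 2.514286 = 2.485714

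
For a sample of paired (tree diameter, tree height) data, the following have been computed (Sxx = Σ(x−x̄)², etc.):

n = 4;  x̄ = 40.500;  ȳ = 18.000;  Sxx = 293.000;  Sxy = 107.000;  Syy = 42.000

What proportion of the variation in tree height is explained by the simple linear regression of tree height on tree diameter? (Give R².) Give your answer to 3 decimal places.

R² = Sxy²/(Sxx·Syy) = (107)²/(293·42) = 0.930359

0.930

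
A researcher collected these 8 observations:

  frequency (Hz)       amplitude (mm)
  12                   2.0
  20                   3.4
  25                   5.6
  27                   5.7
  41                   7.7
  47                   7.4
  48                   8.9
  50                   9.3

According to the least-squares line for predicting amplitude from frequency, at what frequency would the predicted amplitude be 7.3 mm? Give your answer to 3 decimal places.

39.864

n = 8, Σx = 270, Σy = 50, Σxy = 1941.6, Σx² = 10592
Sxx = Σx² − (Σx)²/n = 10592 − 9112.5 = 1479.5
Sxy = Σxy − (Σx)(Σy)/n = 1941.6 − 1687.5 = 254.1
b = Sxy/Sxx = 254.1/1479.5 = 0.171747
a = ȳ − b·x̄ = 6.25 − 0.171747·33.75 = 0.453532
Set a + b·x = 7.3: x = (7.3 − 0.453532) / 0.171747 = 39.863636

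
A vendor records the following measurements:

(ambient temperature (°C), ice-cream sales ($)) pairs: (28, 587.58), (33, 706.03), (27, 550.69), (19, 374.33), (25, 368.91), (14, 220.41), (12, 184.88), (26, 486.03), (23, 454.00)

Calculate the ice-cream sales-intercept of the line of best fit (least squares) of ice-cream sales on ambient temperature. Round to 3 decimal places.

-112.183

n = 9, Σx = 207, Σy = 3932.86, Σxy = 99337.96, Σx² = 5133
Sxx = Σx² − (Σx)²/n = 5133 − 4761 = 372
Sxy = Σxy − (Σx)(Σy)/n = 99337.96 − 90455.78 = 8882.18
b = Sxy/Sxx = 8882.18/372 = 23.876828
a = ȳ − b·x̄ = 436.984444 − 23.876828·23 = -112.182599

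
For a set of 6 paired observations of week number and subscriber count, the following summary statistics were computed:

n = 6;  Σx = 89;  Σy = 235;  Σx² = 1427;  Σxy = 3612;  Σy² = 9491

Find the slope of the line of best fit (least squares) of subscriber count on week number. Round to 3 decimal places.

1.181

Sxx = Σx² − (Σx)²/n = 1427 − 1320.166667 = 106.833333
Sxy = Σxy − (Σx)(Σy)/n = 3612 − 3485.833333 = 126.166667
b = Sxy/Sxx = 126.166667/106.833333 = 1.180967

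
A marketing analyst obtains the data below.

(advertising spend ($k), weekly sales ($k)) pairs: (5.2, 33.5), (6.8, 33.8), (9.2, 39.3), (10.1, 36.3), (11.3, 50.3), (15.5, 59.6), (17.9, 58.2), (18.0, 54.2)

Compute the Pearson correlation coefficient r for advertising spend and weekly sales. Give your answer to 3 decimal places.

n = 8, Σx = 94, Σy = 365.2, Σxy = 4641.8, Σx² = 1272.28, Σy² = 17534
Sxx = Σx² − (Σx)²/n = 1272.28 − 1104.5 = 167.78
Sxy = Σxy − (Σx)(Σy)/n = 4641.8 − 4291.1 = 350.7
Syy = Σy² − (Σy)²/n = 17534 − 16671.38 = 862.62
r = Sxy/√(Sxx·Syy) = 350.7/√(144730.3836) = 350.7/380.434467 = 0.921841

0.922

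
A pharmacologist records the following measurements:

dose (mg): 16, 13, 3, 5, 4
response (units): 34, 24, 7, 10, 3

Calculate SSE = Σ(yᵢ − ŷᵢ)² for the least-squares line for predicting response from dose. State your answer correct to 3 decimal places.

n = 5, Σx = 41, Σy = 78, Σxy = 939, Σx² = 475, Σy² = 1890
Sxx = Σx² − (Σx)²/n = 475 − 336.2 = 138.8
Sxy = Σxy − (Σx)(Σy)/n = 939 − 639.6 = 299.4
Syy = Σy² − (Σy)²/n = 1890 − 1216.8 = 673.2
b = Sxy/Sxx = 299.4/138.8 = 2.157061
SSE = Syy − b·Sxy = 673.2 − 2.157061·299.4 = 27.376081

27.376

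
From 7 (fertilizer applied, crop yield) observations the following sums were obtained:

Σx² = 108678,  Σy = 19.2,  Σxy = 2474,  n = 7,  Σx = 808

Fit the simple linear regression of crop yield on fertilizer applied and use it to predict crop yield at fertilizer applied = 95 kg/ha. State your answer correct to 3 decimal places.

Sxx = Σx² − (Σx)²/n = 108678 − 93266.285714 = 15411.714286
Sxy = Σxy − (Σx)(Σy)/n = 2474 − 2216.228571 = 257.771429
b = Sxy/Sxx = 257.771429/15411.714286 = 0.016726
a = ȳ − b·x̄ = 2.742857 − 0.016726·115.428571 = 0.812236
ŷ(95) = a + b·95 = 0.812236 + 0.016726·95 = 2.401175

2.401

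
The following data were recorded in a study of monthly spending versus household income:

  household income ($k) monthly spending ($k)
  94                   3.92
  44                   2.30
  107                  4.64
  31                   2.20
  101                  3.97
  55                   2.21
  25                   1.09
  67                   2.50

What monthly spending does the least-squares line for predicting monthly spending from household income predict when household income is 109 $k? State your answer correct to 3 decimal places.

n = 8, Σx = 524, Σy = 22.83, Σxy = 1751.63, Σx² = 41522
Sxx = Σx² − (Σx)²/n = 41522 − 34322 = 7200
Sxy = Σxy − (Σx)(Σy)/n = 1751.63 − 1495.365 = 256.265
b = Sxy/Sxx = 256.265/7200 = 0.035592
a = ȳ − b·x̄ = 2.85375 − 0.035592·65.5 = 0.522450
ŷ(109) = a + b·109 = 0.522450 + 0.035592·109 = 4.402018

4.402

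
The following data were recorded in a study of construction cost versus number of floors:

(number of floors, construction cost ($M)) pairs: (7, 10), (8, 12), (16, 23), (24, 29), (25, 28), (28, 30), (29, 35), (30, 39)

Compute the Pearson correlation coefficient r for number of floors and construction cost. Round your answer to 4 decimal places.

0.9758

n = 8, Σx = 167, Σy = 206, Σxy = 4955, Σx² = 4095, Σy² = 6044
Sxx = Σx² − (Σx)²/n = 4095 − 3486.125 = 608.875
Sxy = Σxy − (Σx)(Σy)/n = 4955 − 4300.25 = 654.75
Syy = Σy² − (Σy)²/n = 6044 − 5304.5 = 739.5
r = Sxy/√(Sxx·Syy) = 654.75/√(450263.0625) = 654.75/671.016440 = 0.975759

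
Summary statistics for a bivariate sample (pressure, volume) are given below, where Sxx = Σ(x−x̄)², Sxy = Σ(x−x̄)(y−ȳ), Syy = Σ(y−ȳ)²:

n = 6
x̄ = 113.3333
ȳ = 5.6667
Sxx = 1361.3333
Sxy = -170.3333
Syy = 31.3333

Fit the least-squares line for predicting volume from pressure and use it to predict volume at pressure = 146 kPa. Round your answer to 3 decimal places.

b = Sxy/Sxx = -170.3333/1361.3333 = -0.125122
a = ȳ − b·x̄ = 5.6667 − (-0.125122)·113.3333 = 19.847235
ŷ(146) = a + b·146 = 19.847235 + (-0.125122)·146 = 1.579364

1.579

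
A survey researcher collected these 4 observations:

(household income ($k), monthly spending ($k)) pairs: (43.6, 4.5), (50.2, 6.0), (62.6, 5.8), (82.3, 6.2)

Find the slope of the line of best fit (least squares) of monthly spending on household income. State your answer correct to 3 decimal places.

0.032

n = 4, Σx = 238.7, Σy = 22.5, Σxy = 1370.74, Σx² = 15113.05
Sxx = Σx² − (Σx)²/n = 15113.05 − 14244.4225 = 868.6275
Sxy = Σxy − (Σx)(Σy)/n = 1370.74 − 1342.6875 = 28.0525
b = Sxy/Sxx = 28.0525/868.6275 = 0.032295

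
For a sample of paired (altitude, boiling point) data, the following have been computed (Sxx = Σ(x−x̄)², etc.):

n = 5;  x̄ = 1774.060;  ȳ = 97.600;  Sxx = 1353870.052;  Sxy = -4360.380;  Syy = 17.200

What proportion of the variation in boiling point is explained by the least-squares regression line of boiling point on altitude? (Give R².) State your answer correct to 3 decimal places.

0.816

R² = Sxy²/(Sxx·Syy) = (-4360.38)²/(1353870.052·17.2) = 0.816476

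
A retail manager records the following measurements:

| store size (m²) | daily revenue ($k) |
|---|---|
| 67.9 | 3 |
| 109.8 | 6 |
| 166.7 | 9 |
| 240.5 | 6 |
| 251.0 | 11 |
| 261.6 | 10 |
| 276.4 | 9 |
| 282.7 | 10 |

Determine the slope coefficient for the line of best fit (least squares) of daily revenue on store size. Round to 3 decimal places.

n = 8, Σx = 1656.6, Σy = 64, Σxy = 14497.4, Σx² = 390047.4
Sxx = Σx² − (Σx)²/n = 390047.4 − 343040.445 = 47006.955
Sxy = Σxy − (Σx)(Σy)/n = 14497.4 − 13252.8 = 1244.6
b = Sxy/Sxx = 1244.6/47006.955 = 0.026477

0.026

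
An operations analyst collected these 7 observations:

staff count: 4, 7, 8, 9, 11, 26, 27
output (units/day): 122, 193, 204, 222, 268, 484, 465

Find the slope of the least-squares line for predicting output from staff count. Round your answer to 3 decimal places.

14.847

n = 7, Σx = 92, Σy = 1958, Σxy = 33556, Σx² = 1736
Sxx = Σx² − (Σx)²/n = 1736 − 1209.142857 = 526.857143
Sxy = Σxy − (Σx)(Σy)/n = 33556 − 25733.714286 = 7822.285714
b = Sxy/Sxx = 7822.285714/526.857143 = 14.847072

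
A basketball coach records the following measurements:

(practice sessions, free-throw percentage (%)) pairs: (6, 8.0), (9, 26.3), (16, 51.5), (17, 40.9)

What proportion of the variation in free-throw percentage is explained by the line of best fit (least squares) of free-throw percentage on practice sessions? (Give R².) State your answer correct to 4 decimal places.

0.8761

n = 4, Σx = 48, Σy = 126.7, Σxy = 1804, Σx² = 662, Σy² = 5080.75
Sxx = Σx² − (Σx)²/n = 662 − 576 = 86
Sxy = Σxy − (Σx)(Σy)/n = 1804 − 1520.4 = 283.6
Syy = Σy² − (Σy)²/n = 5080.75 − 4013.2225 = 1067.5275
R² = Sxy²/(Sxx·Syy) = (283.6)²/(86·1067.5275) = 0.876062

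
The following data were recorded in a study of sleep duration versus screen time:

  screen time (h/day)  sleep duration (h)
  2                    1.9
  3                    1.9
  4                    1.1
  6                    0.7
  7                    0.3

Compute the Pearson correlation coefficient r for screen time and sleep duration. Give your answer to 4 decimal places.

-0.9705

n = 5, Σx = 22, Σy = 5.9, Σxy = 20.2, Σx² = 114, Σy² = 9.01
Sxx = Σx² − (Σx)²/n = 114 − 96.8 = 17.2
Sxy = Σxy − (Σx)(Σy)/n = 20.2 − 25.96 = -5.76
Syy = Σy² − (Σy)²/n = 9.01 − 6.962 = 2.048
r = Sxy/√(Sxx·Syy) = -5.76/√(35.2256) = -5.76/5.935116 = -0.970495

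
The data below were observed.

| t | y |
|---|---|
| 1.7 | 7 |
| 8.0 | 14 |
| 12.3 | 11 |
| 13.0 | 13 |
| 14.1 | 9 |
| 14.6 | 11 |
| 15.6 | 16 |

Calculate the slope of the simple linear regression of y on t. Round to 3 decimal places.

n = 7, Σx = 79.3, Σy = 81, Σxy = 965.3, Σx² = 1042.51
Sxx = Σx² − (Σx)²/n = 1042.51 − 898.355714 = 144.154286
Sxy = Σxy − (Σx)(Σy)/n = 965.3 − 917.614286 = 47.685714
b = Sxy/Sxx = 47.685714/144.154286 = 0.330796

0.331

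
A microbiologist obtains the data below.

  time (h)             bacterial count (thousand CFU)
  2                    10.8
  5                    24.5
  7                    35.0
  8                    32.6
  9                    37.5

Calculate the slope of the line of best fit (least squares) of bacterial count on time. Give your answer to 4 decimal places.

3.7961

n = 5, Σx = 31, Σy = 140.4, Σxy = 987.4, Σx² = 223
Sxx = Σx² − (Σx)²/n = 223 − 192.2 = 30.8
Sxy = Σxy − (Σx)(Σy)/n = 987.4 − 870.48 = 116.92
b = Sxy/Sxx = 116.92/30.8 = 3.796104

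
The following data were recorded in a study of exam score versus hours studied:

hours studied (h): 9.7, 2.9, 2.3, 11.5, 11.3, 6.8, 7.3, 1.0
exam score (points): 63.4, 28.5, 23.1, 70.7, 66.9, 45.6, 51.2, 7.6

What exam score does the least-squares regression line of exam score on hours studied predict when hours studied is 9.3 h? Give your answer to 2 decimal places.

n = 8, Σx = 52.8, Σy = 357, Σxy = 3011.22, Σx² = 468.26
Sxx = Σx² − (Σx)²/n = 468.26 − 348.48 = 119.78
Sxy = Σxy − (Σx)(Σy)/n = 3011.22 − 2356.2 = 655.02
b = Sxy/Sxx = 655.02/119.78 = 5.468526
a = ȳ − b·x̄ = 44.625 − 5.468526·6.6 = 8.532731
ŷ(9.3) = a + b·9.3 = 8.532731 + 5.468526·9.3 = 59.390019

59.39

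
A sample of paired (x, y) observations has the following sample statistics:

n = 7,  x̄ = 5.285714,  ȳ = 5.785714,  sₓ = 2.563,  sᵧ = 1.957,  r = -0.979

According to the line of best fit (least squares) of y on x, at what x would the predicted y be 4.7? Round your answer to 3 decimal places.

6.738

b = r · sᵧ/sₓ = -0.979 · 1.957/2.563 = -0.747524
a = ȳ − b·x̄ = 5.785714 − (-0.747524)·5.285714 = 9.736910
Set a + b·x = 4.7: x = (4.7 − 9.736910) / (-0.747524) = 6.738128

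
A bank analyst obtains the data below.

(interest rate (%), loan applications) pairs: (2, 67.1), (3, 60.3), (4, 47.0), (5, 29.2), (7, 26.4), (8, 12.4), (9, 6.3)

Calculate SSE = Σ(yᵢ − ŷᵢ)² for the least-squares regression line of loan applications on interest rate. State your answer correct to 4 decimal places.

n = 7, Σx = 38, Σy = 248.7, Σxy = 989.8, Σx² = 248, Σy² = 12090.55
Sxx = Σx² − (Σx)²/n = 248 − 206.285714 = 41.714286
Sxy = Σxy − (Σx)(Σy)/n = 989.8 − 1350.085714 = -360.285714
Syy = Σy² − (Σy)²/n = 12090.55 − 8835.955714 = 3254.594286
b = Sxy/Sxx = -360.285714/41.714286 = -8.636986
SSE = Syy − b·Sxy = 3254.594286 − (-8.636986)·(-360.285714) = 142.811507

142.8115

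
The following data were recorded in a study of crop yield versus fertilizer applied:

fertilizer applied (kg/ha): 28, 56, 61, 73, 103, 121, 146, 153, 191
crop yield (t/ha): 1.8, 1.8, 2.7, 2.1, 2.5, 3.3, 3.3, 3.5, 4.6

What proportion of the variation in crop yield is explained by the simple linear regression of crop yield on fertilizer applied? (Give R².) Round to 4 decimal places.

n = 9, Σx = 932, Σy = 25.6, Σxy = 3021.9, Σx² = 119426, Σy² = 79.62
Sxx = Σx² − (Σx)²/n = 119426 − 96513.777778 = 22912.222222
Sxy = Σxy − (Σx)(Σy)/n = 3021.9 − 2651.022222 = 370.877778
Syy = Σy² − (Σy)²/n = 79.62 − 72.817778 = 6.802222
R² = Sxy²/(Sxx·Syy) = (370.877778)²/(22912.222222·6.802222) = 0.882559

0.8826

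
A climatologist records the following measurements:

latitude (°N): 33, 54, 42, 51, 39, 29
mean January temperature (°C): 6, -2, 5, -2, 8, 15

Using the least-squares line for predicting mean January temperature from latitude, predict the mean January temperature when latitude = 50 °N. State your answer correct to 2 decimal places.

-0.31

n = 6, Σx = 248, Σy = 30, Σxy = 945, Σx² = 10732
Sxx = Σx² − (Σx)²/n = 10732 − 10250.666667 = 481.333333
Sxy = Σxy − (Σx)(Σy)/n = 945 − 1240 = -295
b = Sxy/Sxx = -295/481.333333 = -0.612881
a = ȳ − b·x̄ = 5 − (-0.612881)·41.333333 = 30.332410
ŷ(50) = a + b·50 = 30.332410 + (-0.612881)·50 = -0.311634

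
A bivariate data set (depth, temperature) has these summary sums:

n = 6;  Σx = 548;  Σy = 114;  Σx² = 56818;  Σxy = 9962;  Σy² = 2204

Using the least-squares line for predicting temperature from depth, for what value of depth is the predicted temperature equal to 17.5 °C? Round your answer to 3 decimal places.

Sxx = Σx² − (Σx)²/n = 56818 − 50050.666667 = 6767.333333
Sxy = Σxy − (Σx)(Σy)/n = 9962 − 10412 = -450
b = Sxy/Sxx = -450/6767.333333 = -0.066496
a = ȳ − b·x̄ = 19 − (-0.066496)·91.333333 = 25.073293
Set a + b·x = 17.5: x = (17.5 − 25.073293) / (-0.066496) = 113.891111

113.891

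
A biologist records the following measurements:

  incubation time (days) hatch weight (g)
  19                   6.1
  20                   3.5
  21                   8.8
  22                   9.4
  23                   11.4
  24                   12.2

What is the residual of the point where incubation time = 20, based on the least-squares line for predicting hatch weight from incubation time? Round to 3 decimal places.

-2.718

n = 6, Σx = 129, Σy = 51.4, Σxy = 1132.5, Σx² = 2791
Sxx = Σx² − (Σx)²/n = 2791 − 2773.5 = 17.5
Sxy = Σxy − (Σx)(Σy)/n = 1132.5 − 1105.1 = 27.4
b = Sxy/Sxx = 27.4/17.5 = 1.565714
a = ȳ − b·x̄ = 8.566667 − 1.565714·21.5 = -25.096190
ŷ(20) = -25.096190 + 1.565714·20 = 6.218095
residual = y − ŷ = 3.5 − 6.218095 = -2.718095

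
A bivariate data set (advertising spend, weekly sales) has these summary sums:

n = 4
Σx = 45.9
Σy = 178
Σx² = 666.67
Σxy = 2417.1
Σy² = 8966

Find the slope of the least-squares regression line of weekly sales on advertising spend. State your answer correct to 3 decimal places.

2.676

Sxx = Σx² − (Σx)²/n = 666.67 − 526.7025 = 139.9675
Sxy = Σxy − (Σx)(Σy)/n = 2417.1 − 2042.55 = 374.55
b = Sxy/Sxx = 374.55/139.9675 = 2.675978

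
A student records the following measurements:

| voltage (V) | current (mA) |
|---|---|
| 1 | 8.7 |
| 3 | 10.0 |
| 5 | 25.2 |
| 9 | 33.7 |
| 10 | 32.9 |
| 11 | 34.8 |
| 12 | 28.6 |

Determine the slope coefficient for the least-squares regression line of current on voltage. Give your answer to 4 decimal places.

2.3396

n = 7, Σx = 51, Σy = 173.9, Σxy = 1523, Σx² = 481
Sxx = Σx² − (Σx)²/n = 481 − 371.571429 = 109.428571
Sxy = Σxy − (Σx)(Σy)/n = 1523 − 1266.985714 = 256.014286
b = Sxy/Sxx = 256.014286/109.428571 = 2.339556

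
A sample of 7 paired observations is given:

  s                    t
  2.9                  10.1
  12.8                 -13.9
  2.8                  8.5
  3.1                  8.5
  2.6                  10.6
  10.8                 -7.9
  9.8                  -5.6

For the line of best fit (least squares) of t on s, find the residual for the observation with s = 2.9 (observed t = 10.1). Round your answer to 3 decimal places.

0.708

n = 7, Σx = 44.8, Σy = 10.3, Σxy = -211.12, Σx² = 409.14
Sxx = Σx² − (Σx)²/n = 409.14 − 286.72 = 122.42
Sxy = Σxy − (Σx)(Σy)/n = -211.12 − 65.92 = -277.04
b = Sxy/Sxx = -277.04/122.42 = -2.263029
a = ȳ − b·x̄ = 1.471429 − (-2.263029)·6.4 = 15.954814
ŷ(2.9) = 15.954814 + (-2.263029)·2.9 = 9.392030
residual = y − ŷ = 10.1 − 9.392030 = 0.707970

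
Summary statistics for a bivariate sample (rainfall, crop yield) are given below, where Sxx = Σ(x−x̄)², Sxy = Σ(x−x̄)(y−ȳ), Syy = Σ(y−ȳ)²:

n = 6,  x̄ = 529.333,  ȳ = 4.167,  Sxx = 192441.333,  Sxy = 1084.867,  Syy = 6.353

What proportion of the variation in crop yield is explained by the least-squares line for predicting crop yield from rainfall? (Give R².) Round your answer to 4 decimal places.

R² = Sxy²/(Sxx·Syy) = (1084.867)²/(192441.333·6.353) = 0.962666

0.9627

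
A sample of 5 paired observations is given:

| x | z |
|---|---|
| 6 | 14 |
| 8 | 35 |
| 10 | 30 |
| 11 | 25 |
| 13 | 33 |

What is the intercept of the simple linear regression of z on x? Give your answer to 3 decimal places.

n = 5, Σx = 48, Σy = 137, Σxy = 1368, Σx² = 490
Sxx = Σx² − (Σx)²/n = 490 − 460.8 = 29.2
Sxy = Σxy − (Σx)(Σy)/n = 1368 − 1315.2 = 52.8
b = Sxy/Sxx = 52.8/29.2 = 1.808219
a = ȳ − b·x̄ = 27.4 − 1.808219·9.6 = 10.041096

10.041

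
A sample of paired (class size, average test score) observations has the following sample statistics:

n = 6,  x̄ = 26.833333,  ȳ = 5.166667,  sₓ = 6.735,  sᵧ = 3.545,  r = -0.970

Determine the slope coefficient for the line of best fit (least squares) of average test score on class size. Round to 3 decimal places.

b = r · sᵧ/sₓ = -0.97 · 3.545/6.735 = -0.510564

-0.511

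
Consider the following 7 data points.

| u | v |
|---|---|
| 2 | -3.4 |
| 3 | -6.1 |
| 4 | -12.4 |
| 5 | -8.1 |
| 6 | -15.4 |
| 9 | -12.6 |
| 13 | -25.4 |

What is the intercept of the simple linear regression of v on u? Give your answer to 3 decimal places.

-1.632

n = 7, Σx = 42, Σy = -83.4, Σxy = -651.2, Σx² = 340
Sxx = Σx² − (Σx)²/n = 340 − 252 = 88
Sxy = Σxy − (Σx)(Σy)/n = -651.2 − (-500.4) = -150.8
b = Sxy/Sxx = -150.8/88 = -1.713636
a = ȳ − b·x̄ = -11.914286 − (-1.713636)·6 = -1.632468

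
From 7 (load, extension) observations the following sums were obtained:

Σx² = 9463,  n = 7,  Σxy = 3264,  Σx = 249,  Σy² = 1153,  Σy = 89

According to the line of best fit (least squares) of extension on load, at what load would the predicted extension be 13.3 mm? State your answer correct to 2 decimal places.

Sxx = Σx² − (Σx)²/n = 9463 − 8857.285714 = 605.714286
Sxy = Σxy − (Σx)(Σy)/n = 3264 − 3165.857143 = 98.142857
b = Sxy/Sxx = 98.142857/605.714286 = 0.162028
a = ȳ − b·x̄ = 12.714286 − 0.162028·35.571429 = 6.950708
Set a + b·x = 13.3: x = (13.3 − 6.950708) / 0.162028 = 39.186317

39.19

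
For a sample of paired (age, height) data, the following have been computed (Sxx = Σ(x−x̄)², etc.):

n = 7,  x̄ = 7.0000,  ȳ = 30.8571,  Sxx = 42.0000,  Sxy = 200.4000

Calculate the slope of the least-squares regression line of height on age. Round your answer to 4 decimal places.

b = Sxy/Sxx = 200.4/42 = 4.771429

4.7714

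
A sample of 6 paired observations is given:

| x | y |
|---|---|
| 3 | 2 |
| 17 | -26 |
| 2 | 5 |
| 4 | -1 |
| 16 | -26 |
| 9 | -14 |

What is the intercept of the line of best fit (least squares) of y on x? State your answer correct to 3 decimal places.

n = 6, Σx = 51, Σy = -60, Σxy = -972, Σx² = 655
Sxx = Σx² − (Σx)²/n = 655 − 433.5 = 221.5
Sxy = Σxy − (Σx)(Σy)/n = -972 − (-510) = -462
b = Sxy/Sxx = -462/221.5 = -2.085779
a = ȳ − b·x̄ = -10 − (-2.085779)·8.5 = 7.729120

7.729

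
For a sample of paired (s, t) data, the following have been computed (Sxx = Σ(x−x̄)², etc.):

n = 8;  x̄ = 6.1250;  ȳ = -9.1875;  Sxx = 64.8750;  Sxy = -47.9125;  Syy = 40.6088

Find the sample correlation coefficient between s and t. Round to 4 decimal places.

-0.9335

r = Sxy/√(Sxx·Syy) = -47.9125/√(2634.4959) = -47.9125/51.327341 = -0.933469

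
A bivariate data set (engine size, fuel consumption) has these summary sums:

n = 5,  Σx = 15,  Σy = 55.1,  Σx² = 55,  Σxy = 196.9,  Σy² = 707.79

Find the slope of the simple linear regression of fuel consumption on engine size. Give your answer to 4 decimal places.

3.1600

Sxx = Σx² − (Σx)²/n = 55 − 45 = 10
Sxy = Σxy − (Σx)(Σy)/n = 196.9 − 165.3 = 31.6
b = Sxy/Sxx = 31.6/10 = 3.16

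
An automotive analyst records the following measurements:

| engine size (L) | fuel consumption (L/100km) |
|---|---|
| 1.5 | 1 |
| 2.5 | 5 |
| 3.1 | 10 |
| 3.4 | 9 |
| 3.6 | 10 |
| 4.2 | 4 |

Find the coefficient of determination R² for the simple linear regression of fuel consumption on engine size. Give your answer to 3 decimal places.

n = 6, Σx = 18.3, Σy = 39, Σxy = 128.4, Σx² = 60.27, Σy² = 323
Sxx = Σx² − (Σx)²/n = 60.27 − 55.815 = 4.455
Sxy = Σxy − (Σx)(Σy)/n = 128.4 − 118.95 = 9.45
Syy = Σy² − (Σy)²/n = 323 − 253.5 = 69.5
R² = Sxy²/(Sxx·Syy) = (9.45)²/(4.455·69.5) = 0.288424

0.288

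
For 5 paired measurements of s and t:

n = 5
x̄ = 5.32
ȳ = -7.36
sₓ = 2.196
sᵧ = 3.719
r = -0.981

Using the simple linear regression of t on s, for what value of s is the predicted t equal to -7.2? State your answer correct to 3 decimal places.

b = r · sᵧ/sₓ = -0.981 · 3.719/2.196 = -1.661357
a = ȳ − b·x̄ = -7.36 − (-1.661357)·5.32 = 1.478417
Set a + b·x = -7.2: x = (-7.2 − 1.478417) / (-1.661357) = 5.223693

5.224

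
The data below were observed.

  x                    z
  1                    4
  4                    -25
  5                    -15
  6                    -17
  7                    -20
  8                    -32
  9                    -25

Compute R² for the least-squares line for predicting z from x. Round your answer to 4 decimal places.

n = 7, Σx = 40, Σy = -130, Σxy = -894, Σx² = 272, Σy² = 3204
Sxx = Σx² − (Σx)²/n = 272 − 228.571429 = 43.428571
Sxy = Σxy − (Σx)(Σy)/n = -894 − (-742.857143) = -151.142857
Syy = Σy² − (Σy)²/n = 3204 − 2414.285714 = 789.714286
R² = Sxy²/(Sxx·Syy) = (-151.142857)²/(43.428571·789.714286) = 0.666085

0.6661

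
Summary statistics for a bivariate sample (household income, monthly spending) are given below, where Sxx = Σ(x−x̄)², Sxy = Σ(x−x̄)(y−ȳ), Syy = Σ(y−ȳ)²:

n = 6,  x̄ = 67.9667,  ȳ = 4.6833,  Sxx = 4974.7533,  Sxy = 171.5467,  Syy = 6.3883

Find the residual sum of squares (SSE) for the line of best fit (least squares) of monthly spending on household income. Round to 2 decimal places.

b = Sxy/Sxx = 171.5467/4974.7533 = 0.034483
SSE = Syy − b·Sxy = 6.3883 − 0.034483·171.5467 = 0.472776

0.47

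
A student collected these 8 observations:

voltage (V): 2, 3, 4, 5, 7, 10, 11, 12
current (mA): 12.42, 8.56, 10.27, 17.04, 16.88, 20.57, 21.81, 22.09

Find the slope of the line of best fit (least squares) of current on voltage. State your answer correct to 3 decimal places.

1.262

n = 8, Σx = 54, Σy = 129.64, Σxy = 1005.65, Σx² = 468
Sxx = Σx² − (Σx)²/n = 468 − 364.5 = 103.5
Sxy = Σxy − (Σx)(Σy)/n = 1005.65 − 875.07 = 130.58
b = Sxy/Sxx = 130.58/103.5 = 1.261643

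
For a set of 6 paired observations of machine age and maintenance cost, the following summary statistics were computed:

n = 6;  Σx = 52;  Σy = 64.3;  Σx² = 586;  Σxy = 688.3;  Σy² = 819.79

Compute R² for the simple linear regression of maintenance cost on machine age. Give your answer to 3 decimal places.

0.971

Sxx = Σx² − (Σx)²/n = 586 − 450.666667 = 135.333333
Sxy = Σxy − (Σx)(Σy)/n = 688.3 − 557.266667 = 131.033333
Syy = Σy² − (Σy)²/n = 819.79 − 689.081667 = 130.708333
R² = Sxy²/(Sxx·Syy) = (131.033333)²/(135.333333·130.708333) = 0.970634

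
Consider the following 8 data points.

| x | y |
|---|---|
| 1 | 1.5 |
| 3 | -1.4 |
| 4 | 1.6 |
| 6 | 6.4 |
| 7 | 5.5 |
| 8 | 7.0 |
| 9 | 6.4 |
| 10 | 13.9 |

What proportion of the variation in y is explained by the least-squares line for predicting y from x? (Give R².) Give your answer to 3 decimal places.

0.746

n = 8, Σx = 48, Σy = 40.9, Σxy = 333.2, Σx² = 356, Σy² = 361.15
Sxx = Σx² − (Σx)²/n = 356 − 288 = 68
Sxy = Σxy − (Σx)(Σy)/n = 333.2 − 245.4 = 87.8
Syy = Σy² − (Σy)²/n = 361.15 − 209.10125 = 152.04875
R² = Sxy²/(Sxx·Syy) = (87.8)²/(68·152.04875) = 0.745585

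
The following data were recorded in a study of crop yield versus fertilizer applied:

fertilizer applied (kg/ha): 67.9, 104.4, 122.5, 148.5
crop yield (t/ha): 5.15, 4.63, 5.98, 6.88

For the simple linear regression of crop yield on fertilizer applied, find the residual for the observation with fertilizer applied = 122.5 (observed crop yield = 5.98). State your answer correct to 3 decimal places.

0.055

n = 4, Σx = 443.3, Σy = 22.64, Σxy = 2587.287, Σx² = 52568.27
Sxx = Σx² − (Σx)²/n = 52568.27 − 49128.7225 = 3439.5475
Sxy = Σxy − (Σx)(Σy)/n = 2587.287 − 2509.078 = 78.209
b = Sxy/Sxx = 78.209/3439.5475 = 0.022738
a = ȳ − b·x̄ = 5.66 − 0.022738·110.825 = 3.140043
ŷ(122.5) = 3.140043 + 0.022738·122.5 = 5.925468
residual = y − ŷ = 5.98 − 5.925468 = 0.054532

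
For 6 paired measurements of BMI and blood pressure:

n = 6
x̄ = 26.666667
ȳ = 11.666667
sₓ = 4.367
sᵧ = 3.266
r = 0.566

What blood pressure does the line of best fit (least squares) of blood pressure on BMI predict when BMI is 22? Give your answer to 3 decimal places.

9.691

b = r · sᵧ/sₓ = 0.566 · 3.266/4.367 = 0.423301
a = ȳ − b·x̄ = 11.666667 − 0.423301·26.666667 = 0.378637
ŷ(22) = a + b·22 = 0.378637 + 0.423301·22 = 9.691262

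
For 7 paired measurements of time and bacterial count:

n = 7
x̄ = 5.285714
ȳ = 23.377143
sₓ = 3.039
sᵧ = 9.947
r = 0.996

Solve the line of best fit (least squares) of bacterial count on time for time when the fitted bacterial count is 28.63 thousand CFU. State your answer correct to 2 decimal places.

6.90

b = r · sᵧ/sₓ = 0.996 · 9.947/3.039 = 3.260024
a = ȳ − b·x̄ = 23.377143 − 3.260024·5.285714 = 6.145590
Set a + b·x = 28.63: x = (28.63 − 6.145590) / 3.260024 = 6.897008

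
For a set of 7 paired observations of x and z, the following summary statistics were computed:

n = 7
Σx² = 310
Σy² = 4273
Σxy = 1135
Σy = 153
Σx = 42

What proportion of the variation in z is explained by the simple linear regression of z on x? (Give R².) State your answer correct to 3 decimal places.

Sxx = Σx² − (Σx)²/n = 310 − 252 = 58
Sxy = Σxy − (Σx)(Σy)/n = 1135 − 918 = 217
Syy = Σy² − (Σy)²/n = 4273 − 3344.142857 = 928.857143
R² = Sxy²/(Sxx·Syy) = (217)²/(58·928.857143) = 0.874063

0.874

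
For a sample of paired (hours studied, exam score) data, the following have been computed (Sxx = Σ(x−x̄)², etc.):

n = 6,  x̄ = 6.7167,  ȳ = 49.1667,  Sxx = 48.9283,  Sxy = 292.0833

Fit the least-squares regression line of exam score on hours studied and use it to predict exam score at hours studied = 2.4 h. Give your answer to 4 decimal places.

b = Sxy/Sxx = 292.0833/48.9283 = 5.969619
a = ȳ − b·x̄ = 49.1667 − 5.969619·6.7167 = 9.070561
ŷ(2.4) = a + b·2.4 = 9.070561 + 5.969619·2.4 = 23.397646

23.3976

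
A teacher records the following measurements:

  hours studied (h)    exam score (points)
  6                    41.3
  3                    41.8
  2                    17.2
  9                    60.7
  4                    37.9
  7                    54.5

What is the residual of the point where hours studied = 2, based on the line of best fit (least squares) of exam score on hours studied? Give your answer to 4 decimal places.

-8.8727

n = 6, Σx = 31, Σy = 253.4, Σxy = 1487, Σx² = 195
Sxx = Σx² − (Σx)²/n = 195 − 160.166667 = 34.833333
Sxy = Σxy − (Σx)(Σy)/n = 1487 − 1309.233333 = 177.766667
b = Sxy/Sxx = 177.766667/34.833333 = 5.103349
a = ȳ − b·x̄ = 42.233333 − 5.103349·5.166667 = 15.866029
ŷ(2) = 15.866029 + 5.103349·2 = 26.072727
residual = y − ŷ = 17.2 − 26.072727 = -8.872727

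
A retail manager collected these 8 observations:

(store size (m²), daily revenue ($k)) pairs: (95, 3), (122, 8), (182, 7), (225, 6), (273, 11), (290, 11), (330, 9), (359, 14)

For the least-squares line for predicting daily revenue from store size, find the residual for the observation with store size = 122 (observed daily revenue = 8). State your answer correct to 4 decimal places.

n = 8, Σx = 1876, Σy = 69, Σxy = 18074, Σx² = 504068
Sxx = Σx² − (Σx)²/n = 504068 − 439922 = 64146
Sxy = Σxy − (Σx)(Σy)/n = 18074 − 16180.5 = 1893.5
b = Sxy/Sxx = 1893.5/64146 = 0.029519
a = ȳ − b·x̄ = 8.625 − 0.029519·234.5 = 1.702889
ŷ(122) = 1.702889 + 0.029519·122 = 5.304158
residual = y − ŷ = 8 − 5.304158 = 2.695842

2.6958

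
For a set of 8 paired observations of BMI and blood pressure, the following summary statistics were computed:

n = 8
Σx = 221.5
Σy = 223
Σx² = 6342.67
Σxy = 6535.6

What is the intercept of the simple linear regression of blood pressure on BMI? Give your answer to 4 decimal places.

-19.7843

Sxx = Σx² − (Σx)²/n = 6342.67 − 6132.78125 = 209.88875
Sxy = Σxy − (Σx)(Σy)/n = 6535.6 − 6174.3125 = 361.2875
b = Sxy/Sxx = 361.2875/209.88875 = 1.721329
a = ȳ − b·x̄ = 27.875 − 1.721329·27.6875 = -19.784285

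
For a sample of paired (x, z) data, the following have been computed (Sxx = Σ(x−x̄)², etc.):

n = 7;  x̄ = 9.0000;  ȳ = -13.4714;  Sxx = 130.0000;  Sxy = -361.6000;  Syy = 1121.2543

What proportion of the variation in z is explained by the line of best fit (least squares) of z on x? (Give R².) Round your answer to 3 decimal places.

R² = Sxy²/(Sxx·Syy) = (-361.6)²/(130·1121.2543) = 0.897035

0.897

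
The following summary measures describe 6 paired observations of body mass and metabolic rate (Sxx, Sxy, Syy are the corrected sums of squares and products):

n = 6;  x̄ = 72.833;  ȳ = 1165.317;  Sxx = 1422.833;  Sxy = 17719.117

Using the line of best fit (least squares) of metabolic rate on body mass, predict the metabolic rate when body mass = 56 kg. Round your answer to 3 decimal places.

b = Sxy/Sxx = 17719.117/1422.833 = 12.453406
a = ȳ − b·x̄ = 1165.317 − 12.453406·72.833 = 258.298082
ŷ(56) = a + b·56 = 258.298082 + 12.453406·56 = 955.688817

955.689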